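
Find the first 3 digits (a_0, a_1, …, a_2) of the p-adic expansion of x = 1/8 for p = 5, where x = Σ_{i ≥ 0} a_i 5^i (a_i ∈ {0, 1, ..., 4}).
(a_0, …, a_2) = (2, 4, 1)

v_5(1/8) = 0 (numerator and denominator both coprime to 5), so x ∈ ℤ_5^×. Compute digits iteratively via a_i = x_i mod 5, x_{i+1} = (x_i − a_i)/5, with x_0 = x:
  x_0 = 1/8;  a_0 = 2;  x_1 = (x_0 − 2)/5 = -3/8
  x_1 = -3/8;  a_1 = 4;  x_2 = (x_1 − 4)/5 = -7/8
  x_2 = -7/8;  a_2 = 1;  x_3 = (x_2 − 1)/5 = -3/8
Digits: (2, 4, 1).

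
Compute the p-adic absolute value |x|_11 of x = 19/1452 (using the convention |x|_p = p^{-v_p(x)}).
|19/1452|_11 = 121

Step 1 — compute v_11(x) by factoring powers of 11 out of the numerator and denominator: v_11(19/1452) = -2. Step 2 — apply |x|_p = p^{-v_p(x)} = 11^{2} = 121.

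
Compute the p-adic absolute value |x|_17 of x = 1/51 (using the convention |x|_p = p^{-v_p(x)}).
|1/51|_17 = 17

Step 1 — compute v_17(x) by factoring powers of 17 out of the numerator and denominator: v_17(1/51) = -1. Step 2 — apply |x|_p = p^{-v_p(x)} = 17^{1} = 17.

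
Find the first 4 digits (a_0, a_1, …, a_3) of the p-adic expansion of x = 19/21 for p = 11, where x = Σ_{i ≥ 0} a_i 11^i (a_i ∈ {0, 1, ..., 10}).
(a_0, …, a_3) = (3, 4, 8, 5)

v_11(19/21) = 0 (numerator and denominator both coprime to 11), so x ∈ ℤ_11^×. Compute digits iteratively via a_i = x_i mod 11, x_{i+1} = (x_i − a_i)/11, with x_0 = x:
  x_0 = 19/21;  a_0 = 3;  x_1 = (x_0 − 3)/11 = -4/21
  x_1 = -4/21;  a_1 = 4;  x_2 = (x_1 − 4)/11 = -8/21
  x_2 = -8/21;  a_2 = 8;  x_3 = (x_2 − 8)/11 = -16/21
  x_3 = -16/21;  a_3 = 5;  x_4 = (x_3 − 5)/11 = -11/21
Digits: (3, 4, 8, 5).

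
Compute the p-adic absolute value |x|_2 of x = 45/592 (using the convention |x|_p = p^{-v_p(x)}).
|45/592|_2 = 16

Step 1 — compute v_2(x) by factoring powers of 2 out of the numerator and denominator: v_2(45/592) = -4. Step 2 — apply |x|_p = p^{-v_p(x)} = 2^{4} = 16.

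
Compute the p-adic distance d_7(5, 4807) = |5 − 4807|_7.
d_7(5, 4807) = 1/2401

Step 1 — x − y = 5 − 4807 = -4802. Step 2 — v_7(-4802) = 4 (factor: -4802 = −(7^4 · 2); the sign does not affect v_p). Step 3 — |x − y|_7 = 7^{-4} = 1/2401.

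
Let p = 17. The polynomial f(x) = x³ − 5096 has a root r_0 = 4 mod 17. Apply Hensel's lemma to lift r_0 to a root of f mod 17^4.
r_3 = 14318 (mod 83521)

Hensel: r_{i+1} = r_i − f(r_i)/f′(r_i) mod 17^{i+2}, where f′(x) = 3x². Iterate:
  r_0 = 4 (mod 17)
  r_1 = 157 (mod 289)
  r_2 = 4492 (mod 4913)
  r_3 = 14318 (mod 83521)
Final: r = 14318 with f(r) ≡ 0 mod 17^4.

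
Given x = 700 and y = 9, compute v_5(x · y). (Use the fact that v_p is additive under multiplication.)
v_5(6300) = 2

v_p(x) = 2 (factor: 700 = 5^2 · 28); v_p(y) = 0 (factor: 9 = 5^0 · 9). Additivity: v_p(xy) = v_p(x) + v_p(y) = 2 + 0 = 2. (Direct check: xy = 6300 = 5^2 · (252).)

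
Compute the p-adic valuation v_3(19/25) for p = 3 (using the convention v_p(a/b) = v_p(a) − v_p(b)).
v_3(19/25) = 0

Factor powers of 3 from the numerator and denominator of the reduced fraction: 19 = 3^0 · 19 and 25 = 3^0 · 25. Apply v_p(a/b) = v_p(a) − v_p(b): v_3(19/25) = 0 − 0 = 0.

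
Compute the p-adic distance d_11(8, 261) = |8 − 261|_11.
d_11(8, 261) = 1/11

Step 1 — x − y = 8 − 261 = -253. Step 2 — v_11(-253) = 1 (factor: -253 = −(11^1 · 23); the sign does not affect v_p). Step 3 — |x − y|_11 = 11^{-1} = 1/11.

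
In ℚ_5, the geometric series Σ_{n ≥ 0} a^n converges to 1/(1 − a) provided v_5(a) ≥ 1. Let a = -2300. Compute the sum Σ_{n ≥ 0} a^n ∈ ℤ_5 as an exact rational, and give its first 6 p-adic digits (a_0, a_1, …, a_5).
Σ a^n = 1/(1 − a) = 1/2301;  first 6 digits = (1, 0, 3, 1, 0, 2)

v_5(a) = 2 ≥ 1, so the series converges in ℤ_5 to 1/(1 − a) = 1/(1 − (-2300)) = 1/2301. Expand this rational in ℤ_5: compute digits iteratively via d_i = x_i mod 5, x_{i+1} = (x_i − d_i)/5. The first 6 digits are (1, 0, 3, 1, 0, 2).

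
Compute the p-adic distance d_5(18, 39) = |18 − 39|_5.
d_5(18, 39) = 1

Step 1 — x − y = 18 − 39 = -21. Step 2 — v_5(-21) = 0 (factor: -21 = −(5^0 · 21); the sign does not affect v_p). Step 3 — |x − y|_5 = 5^{0} = 1.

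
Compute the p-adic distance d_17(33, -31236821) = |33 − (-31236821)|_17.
d_17(33, -31236821) = 1/1419857

Step 1 — x − y = 33 − (-31236821) = 31236854. Step 2 — v_17(31236854) = 5 (factor: 31236854 = (17^5 · 22); the sign does not affect v_p). Step 3 — |x − y|_17 = 17^{-5} = 1/1419857.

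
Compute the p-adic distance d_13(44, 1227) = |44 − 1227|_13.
d_13(44, 1227) = 1/169

Step 1 — x − y = 44 − 1227 = -1183. Step 2 — v_13(-1183) = 2 (factor: -1183 = −(13^2 · 7); the sign does not affect v_p). Step 3 — |x − y|_13 = 13^{-2} = 1/169.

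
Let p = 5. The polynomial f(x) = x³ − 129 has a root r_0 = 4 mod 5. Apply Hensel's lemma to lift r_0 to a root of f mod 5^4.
r_3 = 184 (mod 625)

Hensel: r_{i+1} = r_i − f(r_i)/f′(r_i) mod 5^{i+2}, where f′(x) = 3x². Iterate:
  r_0 = 4 (mod 5)
  r_1 = 9 (mod 25)
  r_2 = 59 (mod 125)
  r_3 = 184 (mod 625)
Final: r = 184 with f(r) ≡ 0 mod 5^4.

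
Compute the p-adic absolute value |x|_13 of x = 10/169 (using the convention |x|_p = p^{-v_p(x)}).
|10/169|_13 = 169

Step 1 — compute v_13(x) by factoring powers of 13 out of the numerator and denominator: v_13(10/169) = -2. Step 2 — apply |x|_p = p^{-v_p(x)} = 13^{2} = 169.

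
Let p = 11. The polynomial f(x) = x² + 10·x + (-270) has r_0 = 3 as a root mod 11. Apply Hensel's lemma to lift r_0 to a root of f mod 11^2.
r_1 = 25 (mod 121)

Hensel: r_{i+1} = r_i − f(r_i)·(f′(r_i))^{-1} mod 11^{i+2}, f′(x) = 2x + 10. Iterate:
  r_0 = 3 (mod 11)
  r_1 = 25 (mod 121)
Final: r = 25 satisfies f(r) ≡ 0 mod 11^2.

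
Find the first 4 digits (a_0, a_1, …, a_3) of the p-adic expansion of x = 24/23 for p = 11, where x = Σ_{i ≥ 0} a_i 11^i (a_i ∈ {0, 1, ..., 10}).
(a_0, …, a_3) = (2, 9, 3, 3)

v_11(24/23) = 0 (numerator and denominator both coprime to 11), so x ∈ ℤ_11^×. Compute digits iteratively via a_i = x_i mod 11, x_{i+1} = (x_i − a_i)/11, with x_0 = x:
  x_0 = 24/23;  a_0 = 2;  x_1 = (x_0 − 2)/11 = -2/23
  x_1 = -2/23;  a_1 = 9;  x_2 = (x_1 − 9)/11 = -19/23
  x_2 = -19/23;  a_2 = 3;  x_3 = (x_2 − 3)/11 = -8/23
  x_3 = -8/23;  a_3 = 3;  x_4 = (x_3 − 3)/11 = -7/23
Digits: (2, 9, 3, 3).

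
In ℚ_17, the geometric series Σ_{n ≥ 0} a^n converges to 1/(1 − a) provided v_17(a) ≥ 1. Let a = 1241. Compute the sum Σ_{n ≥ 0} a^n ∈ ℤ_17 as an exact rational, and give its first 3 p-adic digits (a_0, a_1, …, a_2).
Σ a^n = 1/(1 − a) = -1/1240;  first 3 digits = (1, 5, 12)

v_17(a) = 1 ≥ 1, so the series converges in ℤ_17 to 1/(1 − a) = 1/(1 − 1241) = -1/1240. Expand this rational in ℤ_17: compute digits iteratively via d_i = x_i mod 17, x_{i+1} = (x_i − d_i)/17. The first 3 digits are (1, 5, 12).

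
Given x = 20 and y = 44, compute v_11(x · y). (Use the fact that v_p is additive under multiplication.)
v_11(880) = 1

v_p(x) = 0 (factor: 20 = 11^0 · 20); v_p(y) = 1 (factor: 44 = 11^1 · 4). Additivity: v_p(xy) = v_p(x) + v_p(y) = 0 + 1 = 1. (Direct check: xy = 880 = 11^1 · (80).)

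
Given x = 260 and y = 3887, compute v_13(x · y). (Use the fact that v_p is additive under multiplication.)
v_13(1010620) = 3

v_p(x) = 1 (factor: 260 = 13^1 · 20); v_p(y) = 2 (factor: 3887 = 13^2 · 23). Additivity: v_p(xy) = v_p(x) + v_p(y) = 1 + 2 = 3. (Direct check: xy = 1010620 = 13^3 · (460).)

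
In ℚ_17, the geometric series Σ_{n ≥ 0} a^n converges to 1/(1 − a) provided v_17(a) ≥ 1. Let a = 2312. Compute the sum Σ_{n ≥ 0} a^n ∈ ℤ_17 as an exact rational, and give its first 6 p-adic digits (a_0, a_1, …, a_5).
Σ a^n = 1/(1 − a) = -1/2311;  first 6 digits = (1, 0, 8, 0, 13, 3)

v_17(a) = 2 ≥ 1, so the series converges in ℤ_17 to 1/(1 − a) = 1/(1 − 2312) = -1/2311. Expand this rational in ℤ_17: compute digits iteratively via d_i = x_i mod 17, x_{i+1} = (x_i − d_i)/17. The first 6 digits are (1, 0, 8, 0, 13, 3).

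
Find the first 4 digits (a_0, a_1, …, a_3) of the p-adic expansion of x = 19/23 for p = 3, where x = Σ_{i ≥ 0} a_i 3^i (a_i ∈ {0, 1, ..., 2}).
(a_0, …, a_3) = (2, 0, 0, 1)

v_3(19/23) = 0 (numerator and denominator both coprime to 3), so x ∈ ℤ_3^×. Compute digits iteratively via a_i = x_i mod 3, x_{i+1} = (x_i − a_i)/3, with x_0 = x:
  x_0 = 19/23;  a_0 = 2;  x_1 = (x_0 − 2)/3 = -9/23
  x_1 = -9/23;  a_1 = 0;  x_2 = (x_1 − 0)/3 = -3/23
  x_2 = -3/23;  a_2 = 0;  x_3 = (x_2 − 0)/3 = -1/23
  x_3 = -1/23;  a_3 = 1;  x_4 = (x_3 − 1)/3 = -8/23
Digits: (2, 0, 0, 1).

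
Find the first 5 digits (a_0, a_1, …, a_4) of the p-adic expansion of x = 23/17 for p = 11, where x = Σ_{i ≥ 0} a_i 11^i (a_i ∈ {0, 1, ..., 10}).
(a_0, …, a_4) = (2, 9, 5, 4, 8)

v_11(23/17) = 0 (numerator and denominator both coprime to 11), so x ∈ ℤ_11^×. Compute digits iteratively via a_i = x_i mod 11, x_{i+1} = (x_i − a_i)/11, with x_0 = x:
  x_0 = 23/17;  a_0 = 2;  x_1 = (x_0 − 2)/11 = -1/17
  x_1 = -1/17;  a_1 = 9;  x_2 = (x_1 − 9)/11 = -14/17
  x_2 = -14/17;  a_2 = 5;  x_3 = (x_2 − 5)/11 = -9/17
  x_3 = -9/17;  a_3 = 4;  x_4 = (x_3 − 4)/11 = -7/17
  x_4 = -7/17;  a_4 = 8;  x_5 = (x_4 − 8)/11 = -13/17
Digits: (2, 9, 5, 4, 8).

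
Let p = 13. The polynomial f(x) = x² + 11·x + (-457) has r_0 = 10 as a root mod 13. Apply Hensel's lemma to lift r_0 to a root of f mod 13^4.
r_3 = 8577 (mod 28561)

Hensel: r_{i+1} = r_i − f(r_i)·(f′(r_i))^{-1} mod 13^{i+2}, f′(x) = 2x + 11. Iterate:
  r_0 = 10 (mod 13)
  r_1 = 127 (mod 169)
  r_2 = 1986 (mod 2197)
  r_3 = 8577 (mod 28561)
Final: r = 8577 satisfies f(r) ≡ 0 mod 13^4.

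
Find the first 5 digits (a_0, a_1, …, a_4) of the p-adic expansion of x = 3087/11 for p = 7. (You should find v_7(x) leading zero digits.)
(a_0, …, a_4) = (0, 0, 0, 4, 4)

v_7(3087/11) = 3, so a_0 = ... = a_2 = 0. Factor out: x = 7^3 · u with u = 9/11 a unit in ℤ_7. Expand u iteratively via a_{v+i} = u_i mod 7, u_{i+1} = (u_i − a_{v+i})/7:
  u_0 = 9/11;  a_3 = 4;  u_1 = (u_0 − 4)/7 = -5/11
  u_1 = -5/11;  a_4 = 4;  u_2 = (u_1 − 4)/7 = -7/11
Digits: (0, 0, 0, 4, 4).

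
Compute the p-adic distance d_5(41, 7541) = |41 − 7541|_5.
d_5(41, 7541) = 1/625

Step 1 — x − y = 41 − 7541 = -7500. Step 2 — v_5(-7500) = 4 (factor: -7500 = −(5^4 · 12); the sign does not affect v_p). Step 3 — |x − y|_5 = 5^{-4} = 1/625.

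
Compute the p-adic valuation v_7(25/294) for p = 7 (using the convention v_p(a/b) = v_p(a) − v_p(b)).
v_7(25/294) = -2

Factor powers of 7 from the numerator and denominator of the reduced fraction: 25 = 7^0 · 25 and 294 = 7^2 · 6. Apply v_p(a/b) = v_p(a) − v_p(b): v_7(25/294) = 0 − 2 = -2.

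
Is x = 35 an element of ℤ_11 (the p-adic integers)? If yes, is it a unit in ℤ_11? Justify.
x ∈ ℤ_11^× (unit); v_11(x) = 0

ℤ_11 = {x ∈ ℚ_11 : v_11(x) ≥ 0} and ℤ_11^× = {x ∈ ℤ_11 : v_11(x) = 0}. Here v_11(35) = v_11(num) − v_11(den) = 0; compare against these criteria.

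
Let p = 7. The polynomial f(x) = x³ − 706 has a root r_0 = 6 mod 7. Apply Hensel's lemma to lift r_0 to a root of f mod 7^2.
r_1 = 6 (mod 49)

Hensel: r_{i+1} = r_i − f(r_i)/f′(r_i) mod 7^{i+2}, where f′(x) = 3x². Iterate:
  r_0 = 6 (mod 7)
  r_1 = 6 (mod 49)
Final: r = 6 with f(r) ≡ 0 mod 7^2.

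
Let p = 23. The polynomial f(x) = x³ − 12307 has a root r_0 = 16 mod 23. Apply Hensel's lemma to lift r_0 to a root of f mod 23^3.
r_2 = 2339 (mod 12167)

Hensel: r_{i+1} = r_i − f(r_i)/f′(r_i) mod 23^{i+2}, where f′(x) = 3x². Iterate:
  r_0 = 16 (mod 23)
  r_1 = 223 (mod 529)
  r_2 = 2339 (mod 12167)
Final: r = 2339 with f(r) ≡ 0 mod 23^3.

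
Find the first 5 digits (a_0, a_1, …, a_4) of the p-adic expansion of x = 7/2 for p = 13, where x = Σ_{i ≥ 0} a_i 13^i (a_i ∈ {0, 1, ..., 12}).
(a_0, …, a_4) = (10, 6, 6, 6, 6)

v_13(7/2) = 0 (numerator and denominator both coprime to 13), so x ∈ ℤ_13^×. Compute digits iteratively via a_i = x_i mod 13, x_{i+1} = (x_i − a_i)/13, with x_0 = x:
  x_0 = 7/2;  a_0 = 10;  x_1 = (x_0 − 10)/13 = -1/2
  x_1 = -1/2;  a_1 = 6;  x_2 = (x_1 − 6)/13 = -1/2
  x_2 = -1/2;  a_2 = 6;  x_3 = (x_2 − 6)/13 = -1/2
  x_3 = -1/2;  a_3 = 6;  x_4 = (x_3 − 6)/13 = -1/2
  x_4 = -1/2;  a_4 = 6;  x_5 = (x_4 − 6)/13 = -1/2
Digits: (10, 6, 6, 6, 6).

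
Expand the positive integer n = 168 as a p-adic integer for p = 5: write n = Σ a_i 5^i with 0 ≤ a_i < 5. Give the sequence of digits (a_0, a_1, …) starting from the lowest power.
(a_0, a_1, …) = (3, 3, 1, 1)

Repeated division by 5 gives the digits low-to-high: 168 = 3 + 3·5^1 + 1·5^2 + 1·5^3. Digit sequence: (3, 3, 1, 1).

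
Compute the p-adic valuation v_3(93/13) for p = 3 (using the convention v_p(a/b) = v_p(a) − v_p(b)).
v_3(93/13) = 1

Factor powers of 3 from the numerator and denominator of the reduced fraction: 93 = 3^1 · 31 and 13 = 3^0 · 13. Apply v_p(a/b) = v_p(a) − v_p(b): v_3(93/13) = 1 − 0 = 1.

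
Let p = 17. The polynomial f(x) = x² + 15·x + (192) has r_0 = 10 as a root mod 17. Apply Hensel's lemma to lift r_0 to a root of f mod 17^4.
r_3 = 45230 (mod 83521)

Hensel: r_{i+1} = r_i − f(r_i)·(f′(r_i))^{-1} mod 17^{i+2}, f′(x) = 2x + 15. Iterate:
  r_0 = 10 (mod 17)
  r_1 = 146 (mod 289)
  r_2 = 1013 (mod 4913)
  r_3 = 45230 (mod 83521)
Final: r = 45230 satisfies f(r) ≡ 0 mod 17^4.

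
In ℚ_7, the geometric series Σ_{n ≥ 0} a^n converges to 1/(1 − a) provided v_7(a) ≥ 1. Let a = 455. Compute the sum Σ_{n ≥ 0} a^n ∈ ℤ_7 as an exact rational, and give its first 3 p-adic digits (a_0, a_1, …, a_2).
Σ a^n = 1/(1 − a) = -1/454;  first 3 digits = (1, 2, 6)

v_7(a) = 1 ≥ 1, so the series converges in ℤ_7 to 1/(1 − a) = 1/(1 − 455) = -1/454. Expand this rational in ℤ_7: compute digits iteratively via d_i = x_i mod 7, x_{i+1} = (x_i − d_i)/7. The first 3 digits are (1, 2, 6).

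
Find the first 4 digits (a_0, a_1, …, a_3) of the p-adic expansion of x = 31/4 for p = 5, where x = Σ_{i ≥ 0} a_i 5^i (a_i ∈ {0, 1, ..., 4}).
(a_0, …, a_3) = (4, 2, 1, 1)

v_5(31/4) = 0 (numerator and denominator both coprime to 5), so x ∈ ℤ_5^×. Compute digits iteratively via a_i = x_i mod 5, x_{i+1} = (x_i − a_i)/5, with x_0 = x:
  x_0 = 31/4;  a_0 = 4;  x_1 = (x_0 − 4)/5 = 3/4
  x_1 = 3/4;  a_1 = 2;  x_2 = (x_1 − 2)/5 = -1/4
  x_2 = -1/4;  a_2 = 1;  x_3 = (x_2 − 1)/5 = -1/4
  x_3 = -1/4;  a_3 = 1;  x_4 = (x_3 − 1)/5 = -1/4
Digits: (4, 2, 1, 1).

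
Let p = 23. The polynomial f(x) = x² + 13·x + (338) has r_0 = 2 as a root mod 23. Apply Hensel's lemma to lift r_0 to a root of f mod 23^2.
r_1 = 416 (mod 529)

Hensel: r_{i+1} = r_i − f(r_i)·(f′(r_i))^{-1} mod 23^{i+2}, f′(x) = 2x + 13. Iterate:
  r_0 = 2 (mod 23)
  r_1 = 416 (mod 529)
Final: r = 416 satisfies f(r) ≡ 0 mod 23^2.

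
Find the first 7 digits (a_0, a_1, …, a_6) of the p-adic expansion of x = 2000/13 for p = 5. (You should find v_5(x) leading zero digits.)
(a_0, …, a_6) = (0, 0, 0, 2, 1, 4, 3)

v_5(2000/13) = 3, so a_0 = ... = a_2 = 0. Factor out: x = 5^3 · u with u = 16/13 a unit in ℤ_5. Expand u iteratively via a_{v+i} = u_i mod 5, u_{i+1} = (u_i − a_{v+i})/5:
  u_0 = 16/13;  a_3 = 2;  u_1 = (u_0 − 2)/5 = -2/13
  u_1 = -2/13;  a_4 = 1;  u_2 = (u_1 − 1)/5 = -3/13
  u_2 = -3/13;  a_5 = 4;  u_3 = (u_2 − 4)/5 = -11/13
  u_3 = -11/13;  a_6 = 3;  u_4 = (u_3 − 3)/5 = -10/13
Digits: (0, 0, 0, 2, 1, 4, 3).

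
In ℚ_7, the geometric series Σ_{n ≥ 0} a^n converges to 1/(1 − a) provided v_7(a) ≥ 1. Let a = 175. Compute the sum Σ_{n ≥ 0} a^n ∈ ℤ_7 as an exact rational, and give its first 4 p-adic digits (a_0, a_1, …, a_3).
Σ a^n = 1/(1 − a) = -1/174;  first 4 digits = (1, 4, 5, 6)

v_7(a) = 1 ≥ 1, so the series converges in ℤ_7 to 1/(1 − a) = 1/(1 − 175) = -1/174. Expand this rational in ℤ_7: compute digits iteratively via d_i = x_i mod 7, x_{i+1} = (x_i − d_i)/7. The first 4 digits are (1, 4, 5, 6).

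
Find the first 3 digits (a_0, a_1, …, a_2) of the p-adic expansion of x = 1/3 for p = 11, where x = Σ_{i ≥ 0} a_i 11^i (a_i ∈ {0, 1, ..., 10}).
(a_0, …, a_2) = (4, 7, 3)

v_11(1/3) = 0 (numerator and denominator both coprime to 11), so x ∈ ℤ_11^×. Compute digits iteratively via a_i = x_i mod 11, x_{i+1} = (x_i − a_i)/11, with x_0 = x:
  x_0 = 1/3;  a_0 = 4;  x_1 = (x_0 − 4)/11 = -1/3
  x_1 = -1/3;  a_1 = 7;  x_2 = (x_1 − 7)/11 = -2/3
  x_2 = -2/3;  a_2 = 3;  x_3 = (x_2 − 3)/11 = -1/3
Digits: (4, 7, 3).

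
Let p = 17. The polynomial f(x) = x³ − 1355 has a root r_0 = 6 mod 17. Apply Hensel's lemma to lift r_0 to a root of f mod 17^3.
r_2 = 2267 (mod 4913)

Hensel: r_{i+1} = r_i − f(r_i)/f′(r_i) mod 17^{i+2}, where f′(x) = 3x². Iterate:
  r_0 = 6 (mod 17)
  r_1 = 244 (mod 289)
  r_2 = 2267 (mod 4913)
Final: r = 2267 with f(r) ≡ 0 mod 17^3.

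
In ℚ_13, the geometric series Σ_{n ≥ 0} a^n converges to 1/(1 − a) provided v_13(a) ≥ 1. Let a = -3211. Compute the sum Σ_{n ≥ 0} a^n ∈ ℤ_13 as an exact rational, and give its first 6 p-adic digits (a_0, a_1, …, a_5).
Σ a^n = 1/(1 − a) = 1/3212;  first 6 digits = (1, 0, 7, 11, 9, 1)

v_13(a) = 2 ≥ 1, so the series converges in ℤ_13 to 1/(1 − a) = 1/(1 − (-3211)) = 1/3212. Expand this rational in ℤ_13: compute digits iteratively via d_i = x_i mod 13, x_{i+1} = (x_i − d_i)/13. The first 6 digits are (1, 0, 7, 11, 9, 1).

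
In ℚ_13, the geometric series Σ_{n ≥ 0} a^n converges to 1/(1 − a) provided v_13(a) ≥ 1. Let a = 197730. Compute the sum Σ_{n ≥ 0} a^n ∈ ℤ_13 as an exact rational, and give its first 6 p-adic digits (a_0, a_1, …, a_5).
Σ a^n = 1/(1 − a) = -1/197729;  first 6 digits = (1, 0, 0, 12, 6, 0)

v_13(a) = 3 ≥ 1, so the series converges in ℤ_13 to 1/(1 − a) = 1/(1 − 197730) = -1/197729. Expand this rational in ℤ_13: compute digits iteratively via d_i = x_i mod 13, x_{i+1} = (x_i − d_i)/13. The first 6 digits are (1, 0, 0, 12, 6, 0).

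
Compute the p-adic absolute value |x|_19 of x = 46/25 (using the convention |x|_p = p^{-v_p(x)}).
|46/25|_19 = 1

Step 1 — compute v_19(x) by factoring powers of 19 out of the numerator and denominator: v_19(46/25) = 0. Step 2 — apply |x|_p = p^{-v_p(x)} = 19^{0} = 1.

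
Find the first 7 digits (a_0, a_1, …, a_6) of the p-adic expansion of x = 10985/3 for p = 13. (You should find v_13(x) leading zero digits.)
(a_0, …, a_6) = (0, 0, 0, 6, 4, 4, 4)

v_13(10985/3) = 3, so a_0 = ... = a_2 = 0. Factor out: x = 13^3 · u with u = 5/3 a unit in ℤ_13. Expand u iteratively via a_{v+i} = u_i mod 13, u_{i+1} = (u_i − a_{v+i})/13:
  u_0 = 5/3;  a_3 = 6;  u_1 = (u_0 − 6)/13 = -1/3
  u_1 = -1/3;  a_4 = 4;  u_2 = (u_1 − 4)/13 = -1/3
  u_2 = -1/3;  a_5 = 4;  u_3 = (u_2 − 4)/13 = -1/3
  u_3 = -1/3;  a_6 = 4;  u_4 = (u_3 − 4)/13 = -1/3
Digits: (0, 0, 0, 6, 4, 4, 4).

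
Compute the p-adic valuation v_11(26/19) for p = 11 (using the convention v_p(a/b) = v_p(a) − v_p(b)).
v_11(26/19) = 0

Factor powers of 11 from the numerator and denominator of the reduced fraction: 26 = 11^0 · 26 and 19 = 11^0 · 19. Apply v_p(a/b) = v_p(a) − v_p(b): v_11(26/19) = 0 − 0 = 0.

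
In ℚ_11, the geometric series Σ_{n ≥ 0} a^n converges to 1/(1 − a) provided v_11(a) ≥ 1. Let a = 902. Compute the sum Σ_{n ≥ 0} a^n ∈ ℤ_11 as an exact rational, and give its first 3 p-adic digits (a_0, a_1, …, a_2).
Σ a^n = 1/(1 − a) = -1/901;  first 3 digits = (1, 5, 10)

v_11(a) = 1 ≥ 1, so the series converges in ℤ_11 to 1/(1 − a) = 1/(1 − 902) = -1/901. Expand this rational in ℤ_11: compute digits iteratively via d_i = x_i mod 11, x_{i+1} = (x_i − d_i)/11. The first 3 digits are (1, 5, 10).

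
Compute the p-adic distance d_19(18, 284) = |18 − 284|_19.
d_19(18, 284) = 1/19

Step 1 — x − y = 18 − 284 = -266. Step 2 — v_19(-266) = 1 (factor: -266 = −(19^1 · 14); the sign does not affect v_p). Step 3 — |x − y|_19 = 19^{-1} = 1/19.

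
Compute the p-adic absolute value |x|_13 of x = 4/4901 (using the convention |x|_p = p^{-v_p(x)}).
|4/4901|_13 = 169

Step 1 — compute v_13(x) by factoring powers of 13 out of the numerator and denominator: v_13(4/4901) = -2. Step 2 — apply |x|_p = p^{-v_p(x)} = 13^{2} = 169.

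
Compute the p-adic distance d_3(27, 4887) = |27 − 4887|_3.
d_3(27, 4887) = 1/243

Step 1 — x − y = 27 − 4887 = -4860. Step 2 — v_3(-4860) = 5 (factor: -4860 = −(3^5 · 20); the sign does not affect v_p). Step 3 — |x − y|_3 = 3^{-5} = 1/243.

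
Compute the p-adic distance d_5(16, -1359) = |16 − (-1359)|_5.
d_5(16, -1359) = 1/125

Step 1 — x − y = 16 − (-1359) = 1375. Step 2 — v_5(1375) = 3 (factor: 1375 = (5^3 · 11); the sign does not affect v_p). Step 3 — |x − y|_5 = 5^{-3} = 1/125.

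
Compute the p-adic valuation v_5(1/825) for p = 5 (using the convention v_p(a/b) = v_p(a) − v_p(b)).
v_5(1/825) = -2

Factor powers of 5 from the numerator and denominator of the reduced fraction: 1 = 5^0 · 1 and 825 = 5^2 · 33. Apply v_p(a/b) = v_p(a) − v_p(b): v_5(1/825) = 0 − 2 = -2.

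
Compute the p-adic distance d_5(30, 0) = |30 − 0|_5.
d_5(30, 0) = 1/5

Step 1 — x − y = 30 − 0 = 30. Step 2 — v_5(30) = 1 (factor: 30 = (5^1 · 6); the sign does not affect v_p). Step 3 — |x − y|_5 = 5^{-1} = 1/5.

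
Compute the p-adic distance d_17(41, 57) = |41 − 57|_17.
d_17(41, 57) = 1

Step 1 — x − y = 41 − 57 = -16. Step 2 — v_17(-16) = 0 (factor: -16 = −(17^0 · 16); the sign does not affect v_p). Step 3 — |x − y|_17 = 17^{0} = 1.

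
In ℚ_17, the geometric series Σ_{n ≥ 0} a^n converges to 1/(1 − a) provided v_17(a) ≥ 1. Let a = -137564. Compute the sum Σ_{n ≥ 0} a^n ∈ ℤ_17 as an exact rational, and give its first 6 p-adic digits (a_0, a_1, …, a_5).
Σ a^n = 1/(1 − a) = 1/137565;  first 6 digits = (1, 0, 0, 6, 15, 16)

v_17(a) = 3 ≥ 1, so the series converges in ℤ_17 to 1/(1 − a) = 1/(1 − (-137564)) = 1/137565. Expand this rational in ℤ_17: compute digits iteratively via d_i = x_i mod 17, x_{i+1} = (x_i − d_i)/17. The first 6 digits are (1, 0, 0, 6, 15, 16).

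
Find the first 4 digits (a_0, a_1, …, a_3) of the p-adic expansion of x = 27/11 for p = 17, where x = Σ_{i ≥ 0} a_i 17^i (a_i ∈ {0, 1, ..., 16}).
(a_0, …, a_3) = (4, 3, 6, 12)

v_17(27/11) = 0 (numerator and denominator both coprime to 17), so x ∈ ℤ_17^×. Compute digits iteratively via a_i = x_i mod 17, x_{i+1} = (x_i − a_i)/17, with x_0 = x:
  x_0 = 27/11;  a_0 = 4;  x_1 = (x_0 − 4)/17 = -1/11
  x_1 = -1/11;  a_1 = 3;  x_2 = (x_1 − 3)/17 = -2/11
  x_2 = -2/11;  a_2 = 6;  x_3 = (x_2 − 6)/17 = -4/11
  x_3 = -4/11;  a_3 = 12;  x_4 = (x_3 − 12)/17 = -8/11
Digits: (4, 3, 6, 12).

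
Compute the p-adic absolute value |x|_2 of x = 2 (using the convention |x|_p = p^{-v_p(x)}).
|2|_2 = 1/2

Step 1 — compute v_2(x) by factoring powers of 2 out of the numerator and denominator: v_2(2) = 1. Step 2 — apply |x|_p = p^{-v_p(x)} = 2^{-1} = 1/2.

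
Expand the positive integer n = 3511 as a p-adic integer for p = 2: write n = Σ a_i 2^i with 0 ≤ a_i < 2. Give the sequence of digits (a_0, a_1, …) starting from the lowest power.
(a_0, a_1, …) = (1, 1, 1, 0, 1, 1, 0, 1, 1, 0, 1, 1)

Repeated division by 2 gives the digits low-to-high: 3511 = 1 + 1·2^1 + 1·2^2 + 1·2^4 + 1·2^5 + 1·2^7 + 1·2^8 + 1·2^10 + 1·2^11. Digit sequence: (1, 1, 1, 0, 1, 1, 0, 1, 1, 0, 1, 1).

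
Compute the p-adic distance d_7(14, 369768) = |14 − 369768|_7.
d_7(14, 369768) = 1/16807

Step 1 — x − y = 14 − 369768 = -369754. Step 2 — v_7(-369754) = 5 (factor: -369754 = −(7^5 · 22); the sign does not affect v_p). Step 3 — |x − y|_7 = 7^{-5} = 1/16807.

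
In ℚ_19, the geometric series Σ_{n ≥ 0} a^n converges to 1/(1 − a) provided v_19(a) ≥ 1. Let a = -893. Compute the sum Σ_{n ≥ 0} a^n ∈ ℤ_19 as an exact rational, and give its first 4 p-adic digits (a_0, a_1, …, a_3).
Σ a^n = 1/(1 − a) = 1/894;  first 4 digits = (1, 10, 2, 14)

v_19(a) = 1 ≥ 1, so the series converges in ℤ_19 to 1/(1 − a) = 1/(1 − (-893)) = 1/894. Expand this rational in ℤ_19: compute digits iteratively via d_i = x_i mod 19, x_{i+1} = (x_i − d_i)/19. The first 4 digits are (1, 10, 2, 14).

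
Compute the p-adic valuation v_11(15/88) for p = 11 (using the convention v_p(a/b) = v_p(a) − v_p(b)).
v_11(15/88) = -1

Factor powers of 11 from the numerator and denominator of the reduced fraction: 15 = 11^0 · 15 and 88 = 11^1 · 8. Apply v_p(a/b) = v_p(a) − v_p(b): v_11(15/88) = 0 − 1 = -1.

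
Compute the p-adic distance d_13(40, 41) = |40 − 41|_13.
d_13(40, 41) = 1

Step 1 — x − y = 40 − 41 = -1. Step 2 — v_13(-1) = 0 (factor: -1 = −(13^0 · 1); the sign does not affect v_p). Step 3 — |x − y|_13 = 13^{0} = 1.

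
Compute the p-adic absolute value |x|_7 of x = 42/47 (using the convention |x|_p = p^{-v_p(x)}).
|42/47|_7 = 1/7

Step 1 — compute v_7(x) by factoring powers of 7 out of the numerator and denominator: v_7(42/47) = 1. Step 2 — apply |x|_p = p^{-v_p(x)} = 7^{-1} = 1/7.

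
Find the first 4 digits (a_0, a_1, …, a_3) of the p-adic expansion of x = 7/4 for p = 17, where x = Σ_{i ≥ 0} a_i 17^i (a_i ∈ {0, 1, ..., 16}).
(a_0, …, a_3) = (6, 4, 4, 4)

v_17(7/4) = 0 (numerator and denominator both coprime to 17), so x ∈ ℤ_17^×. Compute digits iteratively via a_i = x_i mod 17, x_{i+1} = (x_i − a_i)/17, with x_0 = x:
  x_0 = 7/4;  a_0 = 6;  x_1 = (x_0 − 6)/17 = -1/4
  x_1 = -1/4;  a_1 = 4;  x_2 = (x_1 − 4)/17 = -1/4
  x_2 = -1/4;  a_2 = 4;  x_3 = (x_2 − 4)/17 = -1/4
  x_3 = -1/4;  a_3 = 4;  x_4 = (x_3 − 4)/17 = -1/4
Digits: (6, 4, 4, 4).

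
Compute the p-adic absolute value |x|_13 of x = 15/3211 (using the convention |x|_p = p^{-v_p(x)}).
|15/3211|_13 = 169

Step 1 — compute v_13(x) by factoring powers of 13 out of the numerator and denominator: v_13(15/3211) = -2. Step 2 — apply |x|_p = p^{-v_p(x)} = 13^{2} = 169.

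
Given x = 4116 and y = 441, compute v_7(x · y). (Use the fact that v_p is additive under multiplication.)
v_7(1815156) = 5

v_p(x) = 3 (factor: 4116 = 7^3 · 12); v_p(y) = 2 (factor: 441 = 7^2 · 9). Additivity: v_p(xy) = v_p(x) + v_p(y) = 3 + 2 = 5. (Direct check: xy = 1815156 = 7^5 · (108).)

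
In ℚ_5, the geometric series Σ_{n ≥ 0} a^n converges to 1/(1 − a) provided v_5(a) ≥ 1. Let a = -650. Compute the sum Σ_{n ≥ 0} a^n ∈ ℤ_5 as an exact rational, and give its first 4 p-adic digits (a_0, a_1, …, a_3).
Σ a^n = 1/(1 − a) = 1/651;  first 4 digits = (1, 0, 4, 4)

v_5(a) = 2 ≥ 1, so the series converges in ℤ_5 to 1/(1 − a) = 1/(1 − (-650)) = 1/651. Expand this rational in ℤ_5: compute digits iteratively via d_i = x_i mod 5, x_{i+1} = (x_i − d_i)/5. The first 4 digits are (1, 0, 4, 4).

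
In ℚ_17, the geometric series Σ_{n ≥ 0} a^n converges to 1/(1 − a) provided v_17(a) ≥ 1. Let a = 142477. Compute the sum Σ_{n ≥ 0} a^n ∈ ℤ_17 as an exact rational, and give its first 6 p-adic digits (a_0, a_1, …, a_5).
Σ a^n = 1/(1 − a) = -1/142476;  first 6 digits = (1, 0, 0, 12, 1, 0)

v_17(a) = 3 ≥ 1, so the series converges in ℤ_17 to 1/(1 − a) = 1/(1 − 142477) = -1/142476. Expand this rational in ℤ_17: compute digits iteratively via d_i = x_i mod 17, x_{i+1} = (x_i − d_i)/17. The first 6 digits are (1, 0, 0, 12, 1, 0).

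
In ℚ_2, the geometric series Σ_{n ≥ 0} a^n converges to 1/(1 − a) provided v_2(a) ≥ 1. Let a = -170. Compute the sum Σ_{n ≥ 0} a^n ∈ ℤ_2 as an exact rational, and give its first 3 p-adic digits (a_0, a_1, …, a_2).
Σ a^n = 1/(1 − a) = 1/171;  first 3 digits = (1, 1, 0)

v_2(a) = 1 ≥ 1, so the series converges in ℤ_2 to 1/(1 − a) = 1/(1 − (-170)) = 1/171. Expand this rational in ℤ_2: compute digits iteratively via d_i = x_i mod 2, x_{i+1} = (x_i − d_i)/2. The first 3 digits are (1, 1, 0).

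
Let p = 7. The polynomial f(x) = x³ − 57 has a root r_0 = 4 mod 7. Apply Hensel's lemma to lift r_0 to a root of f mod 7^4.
r_3 = 1628 (mod 2401)

Hensel: r_{i+1} = r_i − f(r_i)/f′(r_i) mod 7^{i+2}, where f′(x) = 3x². Iterate:
  r_0 = 4 (mod 7)
  r_1 = 11 (mod 49)
  r_2 = 256 (mod 343)
  r_3 = 1628 (mod 2401)
Final: r = 1628 with f(r) ≡ 0 mod 7^4.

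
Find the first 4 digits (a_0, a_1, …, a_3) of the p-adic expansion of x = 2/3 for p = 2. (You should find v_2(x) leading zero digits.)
(a_0, …, a_3) = (0, 1, 1, 0)

v_2(2/3) = 1, so a_0 = ... = a_0 = 0. Factor out: x = 2^1 · u with u = 1/3 a unit in ℤ_2. Expand u iteratively via a_{v+i} = u_i mod 2, u_{i+1} = (u_i − a_{v+i})/2:
  u_0 = 1/3;  a_1 = 1;  u_1 = (u_0 − 1)/2 = -1/3
  u_1 = -1/3;  a_2 = 1;  u_2 = (u_1 − 1)/2 = -2/3
  u_2 = -2/3;  a_3 = 0;  u_3 = (u_2 − 0)/2 = -1/3
Digits: (0, 1, 1, 0).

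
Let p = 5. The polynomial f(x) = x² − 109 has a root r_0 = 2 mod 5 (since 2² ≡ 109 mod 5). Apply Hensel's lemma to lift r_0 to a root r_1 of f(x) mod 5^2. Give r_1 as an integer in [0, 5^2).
r_1 = 22 (mod 25)

Hensel's recurrence: r_{i+1} = r_i − f(r_i)·(f′(r_i))^{-1} mod 5^{i+2}, with f′(x) = 2x. Iterate:
  r_0 = 2 (mod 5)
  r_1 = 22 (mod 25)
Final: r_1 = 22, and one checks f(r_1) ≡ 0 mod 5^2.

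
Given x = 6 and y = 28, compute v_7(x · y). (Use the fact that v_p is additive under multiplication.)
v_7(168) = 1

v_p(x) = 0 (factor: 6 = 7^0 · 6); v_p(y) = 1 (factor: 28 = 7^1 · 4). Additivity: v_p(xy) = v_p(x) + v_p(y) = 0 + 1 = 1. (Direct check: xy = 168 = 7^1 · (24).)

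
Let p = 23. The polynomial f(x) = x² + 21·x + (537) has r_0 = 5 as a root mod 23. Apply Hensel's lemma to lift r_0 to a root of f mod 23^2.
r_1 = 120 (mod 529)

Hensel: r_{i+1} = r_i − f(r_i)·(f′(r_i))^{-1} mod 23^{i+2}, f′(x) = 2x + 21. Iterate:
  r_0 = 5 (mod 23)
  r_1 = 120 (mod 529)
Final: r = 120 satisfies f(r) ≡ 0 mod 23^2.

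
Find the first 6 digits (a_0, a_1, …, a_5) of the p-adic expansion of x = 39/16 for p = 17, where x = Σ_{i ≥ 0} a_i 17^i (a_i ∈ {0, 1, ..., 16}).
(a_0, …, a_5) = (12, 9, 9, 9, 9, 9)

v_17(39/16) = 0 (numerator and denominator both coprime to 17), so x ∈ ℤ_17^×. Compute digits iteratively via a_i = x_i mod 17, x_{i+1} = (x_i − a_i)/17, with x_0 = x:
  x_0 = 39/16;  a_0 = 12;  x_1 = (x_0 − 12)/17 = -9/16
  x_1 = -9/16;  a_1 = 9;  x_2 = (x_1 − 9)/17 = -9/16
  x_2 = -9/16;  a_2 = 9;  x_3 = (x_2 − 9)/17 = -9/16
  x_3 = -9/16;  a_3 = 9;  x_4 = (x_3 − 9)/17 = -9/16
  x_4 = -9/16;  a_4 = 9;  x_5 = (x_4 − 9)/17 = -9/16
  x_5 = -9/16;  a_5 = 9;  x_6 = (x_5 − 9)/17 = -9/16
Digits: (12, 9, 9, 9, 9, 9).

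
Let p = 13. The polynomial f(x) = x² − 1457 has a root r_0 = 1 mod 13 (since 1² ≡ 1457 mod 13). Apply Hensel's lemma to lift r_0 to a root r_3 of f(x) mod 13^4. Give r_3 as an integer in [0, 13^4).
r_3 = 5968 (mod 28561)

Hensel's recurrence: r_{i+1} = r_i − f(r_i)·(f′(r_i))^{-1} mod 13^{i+2}, with f′(x) = 2x. Iterate:
  r_0 = 1 (mod 13)
  r_1 = 53 (mod 169)
  r_2 = 1574 (mod 2197)
  r_3 = 5968 (mod 28561)
Final: r_3 = 5968, and one checks f(r_3) ≡ 0 mod 13^4.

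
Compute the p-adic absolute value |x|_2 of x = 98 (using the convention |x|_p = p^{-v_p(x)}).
|98|_2 = 1/2

Step 1 — compute v_2(x) by factoring powers of 2 out of the numerator and denominator: v_2(98) = 1. Step 2 — apply |x|_p = p^{-v_p(x)} = 2^{-1} = 1/2.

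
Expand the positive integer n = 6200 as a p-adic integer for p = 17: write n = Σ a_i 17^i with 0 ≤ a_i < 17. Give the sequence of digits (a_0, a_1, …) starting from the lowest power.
(a_0, a_1, …) = (12, 7, 4, 1)

Repeated division by 17 gives the digits low-to-high: 6200 = 12 + 7·17^1 + 4·17^2 + 1·17^3. Digit sequence: (12, 7, 4, 1).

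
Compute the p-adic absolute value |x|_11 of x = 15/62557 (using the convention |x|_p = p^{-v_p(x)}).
|15/62557|_11 = 1331

Step 1 — compute v_11(x) by factoring powers of 11 out of the numerator and denominator: v_11(15/62557) = -3. Step 2 — apply |x|_p = p^{-v_p(x)} = 11^{3} = 1331.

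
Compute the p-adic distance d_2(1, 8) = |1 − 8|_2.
d_2(1, 8) = 1

Step 1 — x − y = 1 − 8 = -7. Step 2 — v_2(-7) = 0 (factor: -7 = −(2^0 · 7); the sign does not affect v_p). Step 3 — |x − y|_2 = 2^{0} = 1.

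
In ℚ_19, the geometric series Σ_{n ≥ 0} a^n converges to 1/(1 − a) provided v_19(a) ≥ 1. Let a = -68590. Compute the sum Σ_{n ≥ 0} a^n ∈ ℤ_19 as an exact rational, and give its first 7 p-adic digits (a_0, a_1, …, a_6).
Σ a^n = 1/(1 − a) = 1/68591;  first 7 digits = (1, 0, 0, 9, 18, 18, 4)

v_19(a) = 3 ≥ 1, so the series converges in ℤ_19 to 1/(1 − a) = 1/(1 − (-68590)) = 1/68591. Expand this rational in ℤ_19: compute digits iteratively via d_i = x_i mod 19, x_{i+1} = (x_i − d_i)/19. The first 7 digits are (1, 0, 0, 9, 18, 18, 4).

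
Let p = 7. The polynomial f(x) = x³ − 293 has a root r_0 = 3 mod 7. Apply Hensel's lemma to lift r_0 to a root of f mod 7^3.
r_2 = 31 (mod 343)

Hensel: r_{i+1} = r_i − f(r_i)/f′(r_i) mod 7^{i+2}, where f′(x) = 3x². Iterate:
  r_0 = 3 (mod 7)
  r_1 = 31 (mod 49)
  r_2 = 31 (mod 343)
Final: r = 31 with f(r) ≡ 0 mod 7^3.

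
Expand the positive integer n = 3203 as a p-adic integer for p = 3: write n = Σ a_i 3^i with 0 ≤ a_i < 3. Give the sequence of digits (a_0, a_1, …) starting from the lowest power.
(a_0, a_1, …) = (2, 2, 1, 1, 0, 1, 1, 1)

Repeated division by 3 gives the digits low-to-high: 3203 = 2 + 2·3^1 + 1·3^2 + 1·3^3 + 1·3^5 + 1·3^6 + 1·3^7. Digit sequence: (2, 2, 1, 1, 0, 1, 1, 1).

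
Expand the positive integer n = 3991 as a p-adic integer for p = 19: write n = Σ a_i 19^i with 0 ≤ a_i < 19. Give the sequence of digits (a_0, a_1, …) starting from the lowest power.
(a_0, a_1, …) = (1, 1, 11)

Repeated division by 19 gives the digits low-to-high: 3991 = 1 + 1·19^1 + 11·19^2. Digit sequence: (1, 1, 11).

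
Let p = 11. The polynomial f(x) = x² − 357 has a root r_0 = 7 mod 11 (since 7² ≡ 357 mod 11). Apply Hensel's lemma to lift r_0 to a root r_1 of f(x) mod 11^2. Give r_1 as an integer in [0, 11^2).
r_1 = 29 (mod 121)

Hensel's recurrence: r_{i+1} = r_i − f(r_i)·(f′(r_i))^{-1} mod 11^{i+2}, with f′(x) = 2x. Iterate:
  r_0 = 7 (mod 11)
  r_1 = 29 (mod 121)
Final: r_1 = 29, and one checks f(r_1) ≡ 0 mod 11^2.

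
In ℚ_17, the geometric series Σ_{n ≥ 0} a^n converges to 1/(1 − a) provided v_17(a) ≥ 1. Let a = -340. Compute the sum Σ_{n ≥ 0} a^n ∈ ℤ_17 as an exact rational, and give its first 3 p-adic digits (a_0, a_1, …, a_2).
Σ a^n = 1/(1 − a) = 1/341;  first 3 digits = (1, 14, 7)

v_17(a) = 1 ≥ 1, so the series converges in ℤ_17 to 1/(1 − a) = 1/(1 − (-340)) = 1/341. Expand this rational in ℤ_17: compute digits iteratively via d_i = x_i mod 17, x_{i+1} = (x_i − d_i)/17. The first 3 digits are (1, 14, 7).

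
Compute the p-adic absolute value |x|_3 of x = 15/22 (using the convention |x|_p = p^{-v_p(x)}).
|15/22|_3 = 1/3

Step 1 — compute v_3(x) by factoring powers of 3 out of the numerator and denominator: v_3(15/22) = 1. Step 2 — apply |x|_p = p^{-v_p(x)} = 3^{-1} = 1/3.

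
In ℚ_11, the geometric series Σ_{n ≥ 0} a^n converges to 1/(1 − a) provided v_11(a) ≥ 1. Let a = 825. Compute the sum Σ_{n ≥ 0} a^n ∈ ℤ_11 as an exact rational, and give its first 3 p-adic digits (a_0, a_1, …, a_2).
Σ a^n = 1/(1 − a) = -1/824;  first 3 digits = (1, 9, 10)

v_11(a) = 1 ≥ 1, so the series converges in ℤ_11 to 1/(1 − a) = 1/(1 − 825) = -1/824. Expand this rational in ℤ_11: compute digits iteratively via d_i = x_i mod 11, x_{i+1} = (x_i − d_i)/11. The first 3 digits are (1, 9, 10).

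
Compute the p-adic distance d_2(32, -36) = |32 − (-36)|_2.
d_2(32, -36) = 1/4

Step 1 — x − y = 32 − (-36) = 68. Step 2 — v_2(68) = 2 (factor: 68 = (2^2 · 17); the sign does not affect v_p). Step 3 — |x − y|_2 = 2^{-2} = 1/4.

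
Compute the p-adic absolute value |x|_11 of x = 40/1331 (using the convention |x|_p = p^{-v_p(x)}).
|40/1331|_11 = 1331

Step 1 — compute v_11(x) by factoring powers of 11 out of the numerator and denominator: v_11(40/1331) = -3. Step 2 — apply |x|_p = p^{-v_p(x)} = 11^{3} = 1331.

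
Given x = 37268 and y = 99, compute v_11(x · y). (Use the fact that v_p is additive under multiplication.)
v_11(3689532) = 4

v_p(x) = 3 (factor: 37268 = 11^3 · 28); v_p(y) = 1 (factor: 99 = 11^1 · 9). Additivity: v_p(xy) = v_p(x) + v_p(y) = 3 + 1 = 4. (Direct check: xy = 3689532 = 11^4 · (252).)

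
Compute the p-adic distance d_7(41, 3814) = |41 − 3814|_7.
d_7(41, 3814) = 1/343

Step 1 — x − y = 41 − 3814 = -3773. Step 2 — v_7(-3773) = 3 (factor: -3773 = −(7^3 · 11); the sign does not affect v_p). Step 3 — |x − y|_7 = 7^{-3} = 1/343.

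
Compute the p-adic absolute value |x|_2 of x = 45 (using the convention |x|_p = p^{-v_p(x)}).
|45|_2 = 1

Step 1 — compute v_2(x) by factoring powers of 2 out of the numerator and denominator: v_2(45) = 0. Step 2 — apply |x|_p = p^{-v_p(x)} = 2^{0} = 1.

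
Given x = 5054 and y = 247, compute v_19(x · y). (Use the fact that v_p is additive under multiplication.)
v_19(1248338) = 3

v_p(x) = 2 (factor: 5054 = 19^2 · 14); v_p(y) = 1 (factor: 247 = 19^1 · 13). Additivity: v_p(xy) = v_p(x) + v_p(y) = 2 + 1 = 3. (Direct check: xy = 1248338 = 19^3 · (182).)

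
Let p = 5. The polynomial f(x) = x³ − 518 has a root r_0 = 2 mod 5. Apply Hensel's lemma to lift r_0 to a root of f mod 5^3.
r_2 = 32 (mod 125)

Hensel: r_{i+1} = r_i − f(r_i)/f′(r_i) mod 5^{i+2}, where f′(x) = 3x². Iterate:
  r_0 = 2 (mod 5)
  r_1 = 7 (mod 25)
  r_2 = 32 (mod 125)
Final: r = 32 with f(r) ≡ 0 mod 5^3.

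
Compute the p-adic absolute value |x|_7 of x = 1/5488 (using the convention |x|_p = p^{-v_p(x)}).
|1/5488|_7 = 343

Step 1 — compute v_7(x) by factoring powers of 7 out of the numerator and denominator: v_7(1/5488) = -3. Step 2 — apply |x|_p = p^{-v_p(x)} = 7^{3} = 343.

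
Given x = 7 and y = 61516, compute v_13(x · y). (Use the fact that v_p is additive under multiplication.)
v_13(430612) = 3

v_p(x) = 0 (factor: 7 = 13^0 · 7); v_p(y) = 3 (factor: 61516 = 13^3 · 28). Additivity: v_p(xy) = v_p(x) + v_p(y) = 0 + 3 = 3. (Direct check: xy = 430612 = 13^3 · (196).)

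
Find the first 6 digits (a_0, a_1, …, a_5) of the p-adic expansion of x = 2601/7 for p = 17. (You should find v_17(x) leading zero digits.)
(a_0, …, a_5) = (0, 0, 11, 14, 4, 7)

v_17(2601/7) = 2, so a_0 = ... = a_1 = 0. Factor out: x = 17^2 · u with u = 9/7 a unit in ℤ_17. Expand u iteratively via a_{v+i} = u_i mod 17, u_{i+1} = (u_i − a_{v+i})/17:
  u_0 = 9/7;  a_2 = 11;  u_1 = (u_0 − 11)/17 = -4/7
  u_1 = -4/7;  a_3 = 14;  u_2 = (u_1 − 14)/17 = -6/7
  u_2 = -6/7;  a_4 = 4;  u_3 = (u_2 − 4)/17 = -2/7
  u_3 = -2/7;  a_5 = 7;  u_4 = (u_3 − 7)/17 = -3/7
Digits: (0, 0, 11, 14, 4, 7).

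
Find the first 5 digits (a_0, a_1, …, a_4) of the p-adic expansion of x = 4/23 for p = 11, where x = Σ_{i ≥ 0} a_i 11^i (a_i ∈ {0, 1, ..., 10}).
(a_0, …, a_4) = (4, 3, 4, 2, 6)

v_11(4/23) = 0 (numerator and denominator both coprime to 11), so x ∈ ℤ_11^×. Compute digits iteratively via a_i = x_i mod 11, x_{i+1} = (x_i − a_i)/11, with x_0 = x:
  x_0 = 4/23;  a_0 = 4;  x_1 = (x_0 − 4)/11 = -8/23
  x_1 = -8/23;  a_1 = 3;  x_2 = (x_1 − 3)/11 = -7/23
  x_2 = -7/23;  a_2 = 4;  x_3 = (x_2 − 4)/11 = -9/23
  x_3 = -9/23;  a_3 = 2;  x_4 = (x_3 − 2)/11 = -5/23
  x_4 = -5/23;  a_4 = 6;  x_5 = (x_4 − 6)/11 = -13/23
Digits: (4, 3, 4, 2, 6).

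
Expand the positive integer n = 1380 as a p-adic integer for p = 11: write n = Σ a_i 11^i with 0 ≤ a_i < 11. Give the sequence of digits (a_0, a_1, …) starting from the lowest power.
(a_0, a_1, …) = (5, 4, 0, 1)

Repeated division by 11 gives the digits low-to-high: 1380 = 5 + 4·11^1 + 1·11^3. Digit sequence: (5, 4, 0, 1).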